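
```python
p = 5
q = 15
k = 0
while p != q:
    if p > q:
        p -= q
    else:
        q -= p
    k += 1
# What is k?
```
Trace:
  p=5
  p=5, q=15
  p=5, q=15, k=0
  p=5, q=10, k=1
  p=5, q=5, k=2

Final answer: 2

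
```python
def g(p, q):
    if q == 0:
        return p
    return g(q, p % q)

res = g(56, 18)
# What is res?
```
Call trace:
g(p=56, q=18)
  g(p=18, q=2)
    g(p=2, q=0)
    -> return 2
  -> return 2
-> return 2

Final answer: 2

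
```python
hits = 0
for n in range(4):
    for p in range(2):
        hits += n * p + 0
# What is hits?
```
Trace:
  hits=0
  hits=0, n=0, p=0
  hits=0, n=0, p=1
  hits=0, n=1, p=0
  hits=1, n=1, p=1
  hits=1, n=2, p=0
  hits=3, n=2, p=1
  hits=3, n=3, p=0
  hits=6, n=3, p=1

Final answer: 6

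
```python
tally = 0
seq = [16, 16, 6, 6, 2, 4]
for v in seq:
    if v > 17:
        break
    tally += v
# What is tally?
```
Trace:
  tally=0
  tally=16, v=16
  tally=32, v=16
  tally=38, v=6
  tally=44, v=6
  tally=46, v=2
  tally=50, v=4

Final answer: 50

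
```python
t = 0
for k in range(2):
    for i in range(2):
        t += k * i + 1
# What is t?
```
Trace:
  t=0
  t=1, k=0, i=0
  t=2, k=0, i=1
  t=3, k=1, i=0
  t=5, k=1, i=1

Final answer: 5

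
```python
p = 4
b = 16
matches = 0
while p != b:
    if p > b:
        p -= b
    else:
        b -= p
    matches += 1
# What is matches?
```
Trace:
  p=4
  p=4, b=16
  p=4, b=16, matches=0
  p=4, b=12, matches=1
  p=4, b=8, matches=2
  p=4, b=4, matches=3

Final answer: 3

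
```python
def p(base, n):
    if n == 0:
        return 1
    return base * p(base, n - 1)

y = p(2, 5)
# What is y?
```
Call trace:
p(base=2, n=5)
  p(base=2, n=4)
    p(base=2, n=3)
      p(base=2, n=2)
        p(base=2, n=1)
          p(base=2, n=0)
          -> return 1
        -> return 2
      -> return 4
    -> return 8
  -> return 16
-> return 32

Final answer: 32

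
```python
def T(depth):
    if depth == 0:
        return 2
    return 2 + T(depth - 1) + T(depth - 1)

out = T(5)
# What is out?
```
Call trace (a repeated sub-call is expanded the first time; later identical calls just restate its return value):
T(depth=5)
  T(depth=4)
    T(depth=3)
      T(depth=2)
        T(depth=1)
          T(depth=0)
          -> return 2
          T(depth=0)
          -> return 2
        -> return 6
        T(depth=1) -> return 6  (same call as traced above)
      -> return 14
      T(depth=2) -> return 14  (same call as traced above)
    -> return 30
    T(depth=3) -> return 30  (same call as traced above)
  -> return 62
  T(depth=4) -> return 62  (same call as traced above)
-> return 126

Final answer: 126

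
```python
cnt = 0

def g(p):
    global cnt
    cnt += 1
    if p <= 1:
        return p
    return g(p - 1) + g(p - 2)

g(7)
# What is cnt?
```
Call trace (a repeated sub-call is expanded the first time; later identical calls just restate its return value):
g(p=7)
  g(p=6)
    g(p=5)
      g(p=4)
        g(p=3)
          g(p=2)
            g(p=1)
            -> return 1
            g(p=0)
            -> return 0
          -> return 1
          g(p=1)
          -> return 1
        -> return 2
        g(p=2) -> return 1  (same call as traced above)
      -> return 3
      g(p=3) -> return 2  (same call as traced above)
    -> return 5
    g(p=4) -> return 3  (same call as traced above)
  -> return 8
  g(p=5) -> return 5  (same call as traced above)
-> return 13

cnt is incremented once per call, so count the calls in each subtree. Let C(p) = number of calls made by g(p).
C(0) = C(1) = 1 (base case, no recursion); C(p) = 1 + C(p - 1) + C(p - 2) otherwise.
C(2) = 1 + C(1) + C(0) = 1 + 1 + 1 = 3
C(3) = 1 + C(2) + C(1) = 1 + 3 + 1 = 5
C(4) = 1 + C(3) + C(2) = 1 + 5 + 3 = 9
C(5) = 1 + C(4) + C(3) = 1 + 9 + 5 = 15
C(6) = 1 + C(5) + C(4) = 1 + 15 + 9 = 25
C(7) = 1 + C(6) + C(5) = 1 + 25 + 15 = 41
cnt = C(7) = 41

Final answer: 41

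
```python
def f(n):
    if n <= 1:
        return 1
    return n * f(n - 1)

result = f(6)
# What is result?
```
Call trace:
f(n=6)
  f(n=5)
    f(n=4)
      f(n=3)
        f(n=2)
          f(n=1)
          -> return 1
        -> return 2
      -> return 6
    -> return 24
  -> return 120
-> return 720

Final answer: 720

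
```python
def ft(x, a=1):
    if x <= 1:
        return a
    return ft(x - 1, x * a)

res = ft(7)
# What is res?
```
Call trace:
ft(x=7, a=1)
  ft(x=6, a=7)
    ft(x=5, a=42)
      ft(x=4, a=210)
        ft(x=3, a=840)
          ft(x=2, a=2520)
            ft(x=1, a=5040)
            -> return 5040
          -> return 5040
        -> return 5040
      -> return 5040
    -> return 5040
  -> return 5040
-> return 5040

Final answer: 5040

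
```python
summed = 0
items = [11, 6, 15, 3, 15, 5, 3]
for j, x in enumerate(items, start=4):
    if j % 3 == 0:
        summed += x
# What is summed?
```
Trace:
  summed=0
  summed=0, j=4, x=11
  summed=0, j=5, x=6
  summed=15, j=6, x=15
  summed=15, j=7, x=3
  summed=15, j=8, x=15
  summed=20, j=9, x=5
  summed=20, j=10, x=3

Final answer: 20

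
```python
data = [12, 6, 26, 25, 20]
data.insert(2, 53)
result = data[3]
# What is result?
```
Trace:
  data=[12, 6, 26, 25, 20]
  data=[12, 6, 53, 26, 25, 20]
  data=[12, 6, 53, 26, 25, 20], result=26

Final answer: 26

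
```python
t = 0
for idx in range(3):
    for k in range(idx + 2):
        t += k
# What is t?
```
Trace:
  t=0
  t=0, idx=0, k=0
  t=1, idx=0, k=1
  t=1, idx=1, k=0
  t=2, idx=1, k=1
  t=4, idx=1, k=2
  t=4, idx=2, k=0
  t=5, idx=2, k=1
  t=7, idx=2, k=2
  t=10, idx=2, k=3

Final answer: 10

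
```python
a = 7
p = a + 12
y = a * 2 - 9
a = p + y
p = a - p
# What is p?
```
Trace:
  a=7
  a=7, p=19
  a=7, p=19, y=5
  a=24, p=19, y=5
  a=24, p=5, y=5

Final answer: 5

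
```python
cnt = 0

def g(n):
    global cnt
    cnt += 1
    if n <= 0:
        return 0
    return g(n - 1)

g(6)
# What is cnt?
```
Call trace:
g(n=6)
  g(n=5)
    g(n=4)
      g(n=3)
        g(n=2)
          g(n=1)
            g(n=0)
            -> return 0
          -> return 0
        -> return 0
      -> return 0
    -> return 0
  -> return 0
-> return 0

cnt is incremented once per call. g is entered once for each n = 6, 5, 4, 3, 2, 1, 0 (the n <= 0 call returns without recursing), i.e. 6 + 1 calls.
cnt = 7

Final answer: 7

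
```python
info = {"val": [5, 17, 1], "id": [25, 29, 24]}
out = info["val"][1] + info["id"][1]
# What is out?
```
Trace:
  info={'val': [5, 17, 1], 'id': [25, 29, 24]}
  info={'val': [5, 17, 1], 'id': [25, 29, 24]}, out=46

Final answer: 46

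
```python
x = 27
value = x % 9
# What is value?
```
Trace:
  x=27
  x=27, value=0

Final answer: 0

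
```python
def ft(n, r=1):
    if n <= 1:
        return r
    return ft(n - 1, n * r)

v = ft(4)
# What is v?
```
Call trace:
ft(n=4, r=1)
  ft(n=3, r=4)
    ft(n=2, r=12)
      ft(n=1, r=24)
      -> return 24
    -> return 24
  -> return 24
-> return 24

Final answer: 24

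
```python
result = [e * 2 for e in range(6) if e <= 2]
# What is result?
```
Trace:
  e=0
  e=1
  e=2
  e=3
  e=4
  e=5
  result=[0, 2, 4]

Final answer: [0, 2, 4]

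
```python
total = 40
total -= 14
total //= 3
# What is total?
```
Trace:
  total=40
  total=26
  total=8

Final answer: 8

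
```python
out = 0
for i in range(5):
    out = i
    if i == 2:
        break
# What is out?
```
Trace:
  out=0
  out=0, i=0
  out=1, i=1
  out=2, i=2

Final answer: 2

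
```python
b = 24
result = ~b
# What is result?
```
Trace:
  b=24
  b=24, result=-25

Final answer: -25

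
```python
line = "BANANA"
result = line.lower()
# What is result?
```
Trace:
  line='BANANA'
  line='BANANA', result='banana'

Final answer: 'banana'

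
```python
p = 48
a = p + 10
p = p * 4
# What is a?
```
Trace:
  p=48
  p=48, a=58
  p=192, a=58

Final answer: 58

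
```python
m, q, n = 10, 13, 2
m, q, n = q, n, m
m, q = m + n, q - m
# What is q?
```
Trace:
  m=10, q=13, n=2
  m=13, q=2, n=10
  m=23, q=-11, n=10

Final answer: -11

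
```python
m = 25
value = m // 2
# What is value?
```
Trace:
  m=25
  m=25, value=12

Final answer: 12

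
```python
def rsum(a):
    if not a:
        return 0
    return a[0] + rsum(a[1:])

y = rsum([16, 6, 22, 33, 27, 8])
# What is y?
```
Call trace:
rsum(a=[16, 6, 22, 33, 27, 8])
  rsum(a=[6, 22, 33, 27, 8])
    rsum(a=[22, 33, 27, 8])
      rsum(a=[33, 27, 8])
        rsum(a=[27, 8])
          rsum(a=[8])
            rsum(a=[])
            -> return 0
          -> return 8
        -> return 35
      -> return 68
    -> return 90
  -> return 96
-> return 112

Final answer: 112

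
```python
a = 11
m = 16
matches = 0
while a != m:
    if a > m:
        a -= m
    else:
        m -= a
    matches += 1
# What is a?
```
Trace:
  a=11
  a=11, m=16
  a=11, m=16, matches=0
  a=11, m=5, matches=1
  a=6, m=5, matches=2
  a=1, m=5, matches=3
  a=1, m=4, matches=4
  a=1, m=3, matches=5
  a=1, m=2, matches=6
  a=1, m=1, matches=7

Final answer: 1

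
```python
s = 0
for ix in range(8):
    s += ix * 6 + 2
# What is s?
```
Trace:
  s=0
  s=2, ix=0
  s=10, ix=1
  s=24, ix=2
  s=44, ix=3
  s=70, ix=4
  s=102, ix=5
  s=140, ix=6
  s=184, ix=7

Final answer: 184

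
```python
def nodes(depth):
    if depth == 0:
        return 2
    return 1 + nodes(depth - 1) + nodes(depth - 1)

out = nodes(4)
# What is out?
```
Call trace (a repeated sub-call is expanded the first time; later identical calls just restate its return value):
nodes(depth=4)
  nodes(depth=3)
    nodes(depth=2)
      nodes(depth=1)
        nodes(depth=0)
        -> return 2
        nodes(depth=0)
        -> return 2
      -> return 5
      nodes(depth=1) -> return 5  (same call as traced above)
    -> return 11
    nodes(depth=2) -> return 11  (same call as traced above)
  -> return 23
  nodes(depth=3) -> return 23  (same call as traced above)
-> return 47

Final answer: 47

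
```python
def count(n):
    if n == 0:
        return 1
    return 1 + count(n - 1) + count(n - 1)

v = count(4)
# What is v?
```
Call trace (a repeated sub-call is expanded the first time; later identical calls just restate its return value):
count(n=4)
  count(n=3)
    count(n=2)
      count(n=1)
        count(n=0)
        -> return 1
        count(n=0)
        -> return 1
      -> return 3
      count(n=1) -> return 3  (same call as traced above)
    -> return 7
    count(n=2) -> return 7  (same call as traced above)
  -> return 15
  count(n=3) -> return 15  (same call as traced above)
-> return 31

Final answer: 31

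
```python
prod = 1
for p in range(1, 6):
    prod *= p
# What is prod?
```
Trace:
  prod=1
  prod=1, p=1
  prod=2, p=2
  prod=6, p=3
  prod=24, p=4
  prod=120, p=5

Final answer: 120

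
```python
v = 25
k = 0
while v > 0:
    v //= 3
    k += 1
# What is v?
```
Trace:
  v=25
  v=25, k=0
  v=8, k=1
  v=2, k=2
  v=0, k=3

Final answer: 0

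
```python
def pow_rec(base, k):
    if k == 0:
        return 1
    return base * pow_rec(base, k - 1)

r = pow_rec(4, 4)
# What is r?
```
Call trace:
pow_rec(base=4, k=4)
  pow_rec(base=4, k=3)
    pow_rec(base=4, k=2)
      pow_rec(base=4, k=1)
        pow_rec(base=4, k=0)
        -> return 1
      -> return 4
    -> return 16
  -> return 64
-> return 256

Final answer: 256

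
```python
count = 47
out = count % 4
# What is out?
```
Trace:
  count=47
  count=47, out=3

Final answer: 3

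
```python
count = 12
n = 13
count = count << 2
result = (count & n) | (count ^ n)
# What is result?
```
Trace:
  count=12
  count=12, n=13
  count=48, n=13
  count=48, n=13, result=61

Final answer: 61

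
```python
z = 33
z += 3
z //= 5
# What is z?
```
Trace:
  z=33
  z=36
  z=7

Final answer: 7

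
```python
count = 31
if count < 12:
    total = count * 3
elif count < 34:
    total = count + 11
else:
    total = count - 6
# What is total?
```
Trace:
  count=31
  count=31, total=42

Final answer: 42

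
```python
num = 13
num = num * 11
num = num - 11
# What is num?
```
Trace:
  num=13
  num=143
  num=132

Final answer: 132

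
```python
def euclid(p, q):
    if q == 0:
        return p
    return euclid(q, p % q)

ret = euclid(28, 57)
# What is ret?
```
Call trace:
euclid(p=28, q=57)
  euclid(p=57, q=28)
    euclid(p=28, q=1)
      euclid(p=1, q=0)
      -> return 1
    -> return 1
  -> return 1
-> return 1

Final answer: 1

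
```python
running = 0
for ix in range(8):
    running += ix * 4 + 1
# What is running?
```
Trace:
  running=0
  running=1, ix=0
  running=6, ix=1
  running=15, ix=2
  running=28, ix=3
  running=45, ix=4
  running=66, ix=5
  running=91, ix=6
  running=120, ix=7

Final answer: 120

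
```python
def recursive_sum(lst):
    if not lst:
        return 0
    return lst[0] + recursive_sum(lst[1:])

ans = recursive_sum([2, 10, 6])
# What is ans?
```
Call trace:
recursive_sum(lst=[2, 10, 6])
  recursive_sum(lst=[10, 6])
    recursive_sum(lst=[6])
      recursive_sum(lst=[])
      -> return 0
    -> return 6
  -> return 16
-> return 18

Final answer: 18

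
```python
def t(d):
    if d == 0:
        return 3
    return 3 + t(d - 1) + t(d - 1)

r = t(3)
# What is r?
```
Call trace (a repeated sub-call is expanded the first time; later identical calls just restate its return value):
t(d=3)
  t(d=2)
    t(d=1)
      t(d=0)
      -> return 3
      t(d=0)
      -> return 3
    -> return 9
    t(d=1) -> return 9  (same call as traced above)
  -> return 21
  t(d=2) -> return 21  (same call as traced above)
-> return 45

Final answer: 45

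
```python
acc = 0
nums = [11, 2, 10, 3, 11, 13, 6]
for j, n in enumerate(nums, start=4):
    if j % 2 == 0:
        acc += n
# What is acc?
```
Trace:
  acc=0
  acc=11, j=4, n=11
  acc=11, j=5, n=2
  acc=21, j=6, n=10
  acc=21, j=7, n=3
  acc=32, j=8, n=11
  acc=32, j=9, n=13
  acc=38, j=10, n=6

Final answer: 38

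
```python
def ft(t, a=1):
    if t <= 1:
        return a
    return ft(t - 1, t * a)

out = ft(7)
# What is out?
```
Call trace:
ft(t=7, a=1)
  ft(t=6, a=7)
    ft(t=5, a=42)
      ft(t=4, a=210)
        ft(t=3, a=840)
          ft(t=2, a=2520)
            ft(t=1, a=5040)
            -> return 5040
          -> return 5040
        -> return 5040
      -> return 5040
    -> return 5040
  -> return 5040
-> return 5040

Final answer: 5040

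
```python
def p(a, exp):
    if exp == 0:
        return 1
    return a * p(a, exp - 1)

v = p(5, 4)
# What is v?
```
Call trace:
p(a=5, exp=4)
  p(a=5, exp=3)
    p(a=5, exp=2)
      p(a=5, exp=1)
        p(a=5, exp=0)
        -> return 1
      -> return 5
    -> return 25
  -> return 125
-> return 625

Final answer: 625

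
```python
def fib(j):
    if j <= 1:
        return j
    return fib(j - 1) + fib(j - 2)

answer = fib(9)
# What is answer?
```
Call trace (a repeated sub-call is expanded the first time; later identical calls just restate its return value):
fib(j=9)
  fib(j=8)
    fib(j=7)
      fib(j=6)
        fib(j=5)
          fib(j=4)
            fib(j=3)
              fib(j=2)
                fib(j=1)
                -> return 1
                fib(j=0)
                -> return 0
              -> return 1
              fib(j=1)
              -> return 1
            -> return 2
            fib(j=2) -> return 1  (same call as traced above)
          -> return 3
          fib(j=3) -> return 2  (same call as traced above)
        -> return 5
        fib(j=4) -> return 3  (same call as traced above)
      -> return 8
      fib(j=5) -> return 5  (same call as traced above)
    -> return 13
    fib(j=6) -> return 8  (same call as traced above)
  -> return 21
  fib(j=7) -> return 13  (same call as traced above)
-> return 34

Final answer: 34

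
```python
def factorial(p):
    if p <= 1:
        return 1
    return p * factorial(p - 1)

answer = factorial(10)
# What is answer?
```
Call trace:
factorial(p=10)
  factorial(p=9)
    factorial(p=8)
      factorial(p=7)
        factorial(p=6)
          factorial(p=5)
            factorial(p=4)
              factorial(p=3)
                factorial(p=2)
                  factorial(p=1)
                  -> return 1
                -> return 2
              -> return 6
            -> return 24
          -> return 120
        -> return 720
      -> return 5040
    -> return 40320
  -> return 362880
-> return 3628800

Final answer: 3628800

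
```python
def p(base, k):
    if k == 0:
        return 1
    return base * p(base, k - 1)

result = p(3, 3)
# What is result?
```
Call trace:
p(base=3, k=3)
  p(base=3, k=2)
    p(base=3, k=1)
      p(base=3, k=0)
      -> return 1
    -> return 3
  -> return 9
-> return 27

Final answer: 27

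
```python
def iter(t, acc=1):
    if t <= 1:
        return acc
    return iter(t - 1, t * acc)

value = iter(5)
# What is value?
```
Call trace:
iter(t=5, acc=1)
  iter(t=4, acc=5)
    iter(t=3, acc=20)
      iter(t=2, acc=60)
        iter(t=1, acc=120)
        -> return 120
      -> return 120
    -> return 120
  -> return 120
-> return 120

Final answer: 120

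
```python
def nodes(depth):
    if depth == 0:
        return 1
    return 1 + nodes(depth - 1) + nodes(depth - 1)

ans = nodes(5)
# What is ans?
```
Call trace (a repeated sub-call is expanded the first time; later identical calls just restate its return value):
nodes(depth=5)
  nodes(depth=4)
    nodes(depth=3)
      nodes(depth=2)
        nodes(depth=1)
          nodes(depth=0)
          -> return 1
          nodes(depth=0)
          -> return 1
        -> return 3
        nodes(depth=1) -> return 3  (same call as traced above)
      -> return 7
      nodes(depth=2) -> return 7  (same call as traced above)
    -> return 15
    nodes(depth=3) -> return 15  (same call as traced above)
  -> return 31
  nodes(depth=4) -> return 31  (same call as traced above)
-> return 63

Final answer: 63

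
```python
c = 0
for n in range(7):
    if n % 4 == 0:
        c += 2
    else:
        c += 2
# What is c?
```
Trace:
  c=0
  c=2, n=0
  c=4, n=1
  c=6, n=2
  c=8, n=3
  c=10, n=4
  c=12, n=5
  c=14, n=6

Final answer: 14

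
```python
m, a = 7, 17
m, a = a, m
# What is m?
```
Trace:
  m=7, a=17
  m=17, a=7

Final answer: 17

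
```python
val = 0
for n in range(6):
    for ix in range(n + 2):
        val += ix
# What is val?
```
Trace:
  val=0
  val=0, n=0, ix=0
  val=1, n=0, ix=1
  val=1, n=1, ix=0
  val=2, n=1, ix=1
  val=4, n=1, ix=2
  val=4, n=2, ix=0
  val=5, n=2, ix=1
  val=7, n=2, ix=2
  val=10, n=2, ix=3
  val=10, n=3, ix=0
  val=11, n=3, ix=1
  val=13, n=3, ix=2
  val=16, n=3, ix=3
  val=20, n=3, ix=4
  val=20, n=4, ix=0
  val=21, n=4, ix=1
  val=23, n=4, ix=2
  val=26, n=4, ix=3
  val=30, n=4, ix=4
  val=35, n=4, ix=5
  val=35, n=5, ix=0
  val=36, n=5, ix=1
  val=38, n=5, ix=2
  val=41, n=5, ix=3
  val=45, n=5, ix=4
  val=50, n=5, ix=5
  val=56, n=5, ix=6

Final answer: 56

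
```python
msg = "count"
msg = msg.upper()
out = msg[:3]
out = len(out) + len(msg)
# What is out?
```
Trace:
  msg='count'
  msg='COUNT'
  msg='COUNT', out='COU'
  msg='COUNT', out=8

Final answer: 8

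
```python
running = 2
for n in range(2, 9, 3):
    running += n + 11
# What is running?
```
Trace:
  running=2
  running=15, n=2
  running=31, n=5
  running=50, n=8

Final answer: 50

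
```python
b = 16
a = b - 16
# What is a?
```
Trace:
  b=16
  b=16, a=0

Final answer: 0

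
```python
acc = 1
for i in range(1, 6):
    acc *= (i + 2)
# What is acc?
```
Trace:
  acc=1
  acc=3, i=1
  acc=12, i=2
  acc=60, i=3
  acc=360, i=4
  acc=2520, i=5

Final answer: 2520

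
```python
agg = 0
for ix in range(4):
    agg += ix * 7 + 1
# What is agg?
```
Trace:
  agg=0
  agg=1, ix=0
  agg=9, ix=1
  agg=24, ix=2
  agg=46, ix=3

Final answer: 46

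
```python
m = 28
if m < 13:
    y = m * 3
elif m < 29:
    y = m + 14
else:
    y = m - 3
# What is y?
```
Trace:
  m=28
  m=28, y=42

Final answer: 42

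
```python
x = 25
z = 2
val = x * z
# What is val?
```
Trace:
  x=25
  x=25, z=2
  x=25, z=2, val=50

Final answer: 50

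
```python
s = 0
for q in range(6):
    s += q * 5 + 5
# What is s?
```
Trace:
  s=0
  s=5, q=0
  s=15, q=1
  s=30, q=2
  s=50, q=3
  s=75, q=4
  s=105, q=5

Final answer: 105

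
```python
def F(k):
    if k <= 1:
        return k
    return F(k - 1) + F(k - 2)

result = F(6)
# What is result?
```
Call trace (a repeated sub-call is expanded the first time; later identical calls just restate its return value):
F(k=6)
  F(k=5)
    F(k=4)
      F(k=3)
        F(k=2)
          F(k=1)
          -> return 1
          F(k=0)
          -> return 0
        -> return 1
        F(k=1)
        -> return 1
      -> return 2
      F(k=2) -> return 1  (same call as traced above)
    -> return 3
    F(k=3) -> return 2  (same call as traced above)
  -> return 5
  F(k=4) -> return 3  (same call as traced above)
-> return 8

Final answer: 8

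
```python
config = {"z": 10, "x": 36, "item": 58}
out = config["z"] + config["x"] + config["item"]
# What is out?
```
Trace:
  config={'z': 10, 'x': 36, 'item': 58}
  config={'z': 10, 'x': 36, 'item': 58}, out=104

Final answer: 104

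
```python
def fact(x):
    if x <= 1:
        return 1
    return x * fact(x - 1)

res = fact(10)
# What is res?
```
Call trace:
fact(x=10)
  fact(x=9)
    fact(x=8)
      fact(x=7)
        fact(x=6)
          fact(x=5)
            fact(x=4)
              fact(x=3)
                fact(x=2)
                  fact(x=1)
                  -> return 1
                -> return 2
              -> return 6
            -> return 24
          -> return 120
        -> return 720
      -> return 5040
    -> return 40320
  -> return 362880
-> return 3628800

Final answer: 3628800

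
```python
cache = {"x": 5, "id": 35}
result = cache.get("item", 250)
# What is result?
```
Trace:
  cache={'x': 5, 'id': 35}
  cache={'x': 5, 'id': 35}, result=250

Final answer: 250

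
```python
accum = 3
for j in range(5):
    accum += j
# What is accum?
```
Trace:
  accum=3
  accum=3, j=0
  accum=4, j=1
  accum=6, j=2
  accum=9, j=3
  accum=13, j=4

Final answer: 13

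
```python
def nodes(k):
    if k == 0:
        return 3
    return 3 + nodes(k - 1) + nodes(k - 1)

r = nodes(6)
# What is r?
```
Call trace (a repeated sub-call is expanded the first time; later identical calls just restate its return value):
nodes(k=6)
  nodes(k=5)
    nodes(k=4)
      nodes(k=3)
        nodes(k=2)
          nodes(k=1)
            nodes(k=0)
            -> return 3
            nodes(k=0)
            -> return 3
          -> return 9
          nodes(k=1) -> return 9  (same call as traced above)
        -> return 21
        nodes(k=2) -> return 21  (same call as traced above)
      -> return 45
      nodes(k=3) -> return 45  (same call as traced above)
    -> return 93
    nodes(k=4) -> return 93  (same call as traced above)
  -> return 189
  nodes(k=5) -> return 189  (same call as traced above)
-> return 381

Final answer: 381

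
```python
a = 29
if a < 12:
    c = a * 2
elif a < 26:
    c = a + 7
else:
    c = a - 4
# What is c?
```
Trace:
  a=29
  a=29, c=25

Final answer: 25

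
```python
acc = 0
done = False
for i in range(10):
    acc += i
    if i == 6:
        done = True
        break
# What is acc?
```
Trace:
  acc=0
  acc=0, done=False
  acc=0, done=False, i=0
  acc=1, done=False, i=1
  acc=3, done=False, i=2
  acc=6, done=False, i=3
  acc=10, done=False, i=4
  acc=15, done=False, i=5
  acc=21, done=True, i=6

Final answer: 21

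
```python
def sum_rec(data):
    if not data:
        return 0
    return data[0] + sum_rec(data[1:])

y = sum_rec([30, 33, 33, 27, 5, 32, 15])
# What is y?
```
Call trace:
sum_rec(data=[30, 33, 33, 27, 5, 32, 15])
  sum_rec(data=[33, 33, 27, 5, 32, 15])
    sum_rec(data=[33, 27, 5, 32, 15])
      sum_rec(data=[27, 5, 32, 15])
        sum_rec(data=[5, 32, 15])
          sum_rec(data=[32, 15])
            sum_rec(data=[15])
              sum_rec(data=[])
              -> return 0
            -> return 15
          -> return 47
        -> return 52
      -> return 79
    -> return 112
  -> return 145
-> return 175

Final answer: 175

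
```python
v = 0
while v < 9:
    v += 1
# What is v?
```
Trace:
  v=0
  v=1
  v=2
  v=3
  v=4
  v=5
  v=6
  v=7
  v=8
  v=9

Final answer: 9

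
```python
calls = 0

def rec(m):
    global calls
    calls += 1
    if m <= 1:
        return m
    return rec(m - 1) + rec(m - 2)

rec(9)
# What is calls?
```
Call trace (a repeated sub-call is expanded the first time; later identical calls just restate its return value):
rec(m=9)
  rec(m=8)
    rec(m=7)
      rec(m=6)
        rec(m=5)
          rec(m=4)
            rec(m=3)
              rec(m=2)
                rec(m=1)
                -> return 1
                rec(m=0)
                -> return 0
              -> return 1
              rec(m=1)
              -> return 1
            -> return 2
            rec(m=2) -> return 1  (same call as traced above)
          -> return 3
          rec(m=3) -> return 2  (same call as traced above)
        -> return 5
        rec(m=4) -> return 3  (same call as traced above)
      -> return 8
      rec(m=5) -> return 5  (same call as traced above)
    -> return 13
    rec(m=6) -> return 8  (same call as traced above)
  -> return 21
  rec(m=7) -> return 13  (same call as traced above)
-> return 34

calls is incremented once per call, so count the calls in each subtree. Let C(m) = number of calls made by rec(m).
C(0) = C(1) = 1 (base case, no recursion); C(m) = 1 + C(m - 1) + C(m - 2) otherwise.
C(2) = 1 + C(1) + C(0) = 1 + 1 + 1 = 3
C(3) = 1 + C(2) + C(1) = 1 + 3 + 1 = 5
C(4) = 1 + C(3) + C(2) = 1 + 5 + 3 = 9
C(5) = 1 + C(4) + C(3) = 1 + 9 + 5 = 15
C(6) = 1 + C(5) + C(4) = 1 + 15 + 9 = 25
C(7) = 1 + C(6) + C(5) = 1 + 25 + 15 = 41
C(8) = 1 + C(7) + C(6) = 1 + 41 + 25 = 67
C(9) = 1 + C(8) + C(7) = 1 + 67 + 41 = 109
calls = C(9) = 109

Final answer: 109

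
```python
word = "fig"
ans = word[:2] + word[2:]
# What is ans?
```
Trace:
  word='fig'
  word='fig', ans='fig'

Final answer: 'fig'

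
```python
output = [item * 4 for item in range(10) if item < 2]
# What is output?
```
Trace:
  item=0
  item=1
  item=2
  item=3
  item=4
  item=5
  item=6
  item=7
  item=8
  item=9
  output=[0, 4]

Final answer: [0, 4]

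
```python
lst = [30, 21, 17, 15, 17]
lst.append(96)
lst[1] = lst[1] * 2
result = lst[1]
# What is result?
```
Trace:
  lst=[30, 21, 17, 15, 17]
  lst=[30, 21, 17, 15, 17, 96]
  lst=[30, 42, 17, 15, 17, 96]
  lst=[30, 42, 17, 15, 17, 96], result=42

Final answer: 42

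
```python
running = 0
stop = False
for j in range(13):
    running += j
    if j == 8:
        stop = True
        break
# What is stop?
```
Trace:
  running=0
  running=0, stop=False
  running=0, stop=False, j=0
  running=1, stop=False, j=1
  running=3, stop=False, j=2
  running=6, stop=False, j=3
  running=10, stop=False, j=4
  running=15, stop=False, j=5
  running=21, stop=False, j=6
  running=28, stop=False, j=7
  running=36, stop=True, j=8

Final answer: True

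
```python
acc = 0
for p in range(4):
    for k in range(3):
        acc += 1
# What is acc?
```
Trace:
  acc=0
  acc=1, p=0, k=0
  acc=2, p=0, k=1
  acc=3, p=0, k=2
  acc=4, p=1, k=0
  acc=5, p=1, k=1
  acc=6, p=1, k=2
  acc=7, p=2, k=0
  acc=8, p=2, k=1
  acc=9, p=2, k=2
  acc=10, p=3, k=0
  acc=11, p=3, k=1
  acc=12, p=3, k=2

Final answer: 12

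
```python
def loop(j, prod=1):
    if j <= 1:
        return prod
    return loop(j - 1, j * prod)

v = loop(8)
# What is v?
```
Call trace:
loop(j=8, prod=1)
  loop(j=7, prod=8)
    loop(j=6, prod=56)
      loop(j=5, prod=336)
        loop(j=4, prod=1680)
          loop(j=3, prod=6720)
            loop(j=2, prod=20160)
              loop(j=1, prod=40320)
              -> return 40320
            -> return 40320
          -> return 40320
        -> return 40320
      -> return 40320
    -> return 40320
  -> return 40320
-> return 40320

Final answer: 40320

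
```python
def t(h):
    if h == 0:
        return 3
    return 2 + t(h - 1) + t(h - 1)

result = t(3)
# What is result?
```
Call trace (a repeated sub-call is expanded the first time; later identical calls just restate its return value):
t(h=3)
  t(h=2)
    t(h=1)
      t(h=0)
      -> return 3
      t(h=0)
      -> return 3
    -> return 8
    t(h=1) -> return 8  (same call as traced above)
  -> return 18
  t(h=2) -> return 18  (same call as traced above)
-> return 38

Final answer: 38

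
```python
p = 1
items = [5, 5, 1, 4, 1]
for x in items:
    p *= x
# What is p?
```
Trace:
  p=1
  p=5, x=5
  p=25, x=5
  p=25, x=1
  p=100, x=4
  p=100, x=1

Final answer: 100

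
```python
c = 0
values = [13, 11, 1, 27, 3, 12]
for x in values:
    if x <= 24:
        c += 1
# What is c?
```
Trace:
  c=0
  c=1, x=13
  c=2, x=11
  c=3, x=1
  c=3, x=27
  c=4, x=3
  c=5, x=12

Final answer: 5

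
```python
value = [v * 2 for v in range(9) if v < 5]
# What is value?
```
Trace:
  v=0
  v=1
  v=2
  v=3
  v=4
  v=5
  v=6
  v=7
  v=8
  value=[0, 2, 4, 6, 8]

Final answer: [0, 2, 4, 6, 8]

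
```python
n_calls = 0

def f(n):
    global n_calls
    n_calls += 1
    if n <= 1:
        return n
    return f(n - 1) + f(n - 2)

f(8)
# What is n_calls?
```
Call trace (a repeated sub-call is expanded the first time; later identical calls just restate its return value):
f(n=8)
  f(n=7)
    f(n=6)
      f(n=5)
        f(n=4)
          f(n=3)
            f(n=2)
              f(n=1)
              -> return 1
              f(n=0)
              -> return 0
            -> return 1
            f(n=1)
            -> return 1
          -> return 2
          f(n=2) -> return 1  (same call as traced above)
        -> return 3
        f(n=3) -> return 2  (same call as traced above)
      -> return 5
      f(n=4) -> return 3  (same call as traced above)
    -> return 8
    f(n=5) -> return 5  (same call as traced above)
  -> return 13
  f(n=6) -> return 8  (same call as traced above)
-> return 21

n_calls is incremented once per call, so count the calls in each subtree. Let C(n) = number of calls made by f(n).
C(0) = C(1) = 1 (base case, no recursion); C(n) = 1 + C(n - 1) + C(n - 2) otherwise.
C(2) = 1 + C(1) + C(0) = 1 + 1 + 1 = 3
C(3) = 1 + C(2) + C(1) = 1 + 3 + 1 = 5
C(4) = 1 + C(3) + C(2) = 1 + 5 + 3 = 9
C(5) = 1 + C(4) + C(3) = 1 + 9 + 5 = 15
C(6) = 1 + C(5) + C(4) = 1 + 15 + 9 = 25
C(7) = 1 + C(6) + C(5) = 1 + 25 + 15 = 41
C(8) = 1 + C(7) + C(6) = 1 + 41 + 25 = 67
n_calls = C(8) = 67

Final answer: 67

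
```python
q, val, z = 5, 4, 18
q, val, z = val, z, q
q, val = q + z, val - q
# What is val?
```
Trace:
  q=5, val=4, z=18
  q=4, val=18, z=5
  q=9, val=14, z=5

Final answer: 14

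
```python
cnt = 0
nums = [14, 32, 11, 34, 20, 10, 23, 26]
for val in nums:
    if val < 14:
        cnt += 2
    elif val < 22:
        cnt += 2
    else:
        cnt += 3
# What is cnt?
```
Trace:
  cnt=0
  cnt=2, val=14
  cnt=5, val=32
  cnt=7, val=11
  cnt=10, val=34
  cnt=12, val=20
  cnt=14, val=10
  cnt=17, val=23
  cnt=20, val=26

Final answer: 20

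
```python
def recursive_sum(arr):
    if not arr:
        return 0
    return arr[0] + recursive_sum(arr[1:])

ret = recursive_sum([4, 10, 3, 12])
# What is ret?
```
Call trace:
recursive_sum(arr=[4, 10, 3, 12])
  recursive_sum(arr=[10, 3, 12])
    recursive_sum(arr=[3, 12])
      recursive_sum(arr=[12])
        recursive_sum(arr=[])
        -> return 0
      -> return 12
    -> return 15
  -> return 25
-> return 29

Final answer: 29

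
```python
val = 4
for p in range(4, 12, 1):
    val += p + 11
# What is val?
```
Trace:
  val=4
  val=19, p=4
  val=35, p=5
  val=52, p=6
  val=70, p=7
  val=89, p=8
  val=109, p=9
  val=130, p=10
  val=152, p=11

Final answer: 152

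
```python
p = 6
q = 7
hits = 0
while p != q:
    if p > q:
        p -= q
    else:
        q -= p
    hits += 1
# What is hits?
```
Trace:
  p=6
  p=6, q=7
  p=6, q=7, hits=0
  p=6, q=1, hits=1
  p=5, q=1, hits=2
  p=4, q=1, hits=3
  p=3, q=1, hits=4
  p=2, q=1, hits=5
  p=1, q=1, hits=6

Final answer: 6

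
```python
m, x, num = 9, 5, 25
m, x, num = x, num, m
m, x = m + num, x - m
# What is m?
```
Trace:
  m=9, x=5, num=25
  m=5, x=25, num=9
  m=14, x=20, num=9

Final answer: 14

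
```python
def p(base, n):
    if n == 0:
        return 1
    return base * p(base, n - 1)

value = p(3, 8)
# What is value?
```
Call trace:
p(base=3, n=8)
  p(base=3, n=7)
    p(base=3, n=6)
      p(base=3, n=5)
        p(base=3, n=4)
          p(base=3, n=3)
            p(base=3, n=2)
              p(base=3, n=1)
                p(base=3, n=0)
                -> return 1
              -> return 3
            -> return 9
          -> return 27
        -> return 81
      -> return 243
    -> return 729
  -> return 2187
-> return 6561

Final answer: 6561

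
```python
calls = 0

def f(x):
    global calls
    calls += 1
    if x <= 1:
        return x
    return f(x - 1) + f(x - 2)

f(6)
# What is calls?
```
Call trace (a repeated sub-call is expanded the first time; later identical calls just restate its return value):
f(x=6)
  f(x=5)
    f(x=4)
      f(x=3)
        f(x=2)
          f(x=1)
          -> return 1
          f(x=0)
          -> return 0
        -> return 1
        f(x=1)
        -> return 1
      -> return 2
      f(x=2) -> return 1  (same call as traced above)
    -> return 3
    f(x=3) -> return 2  (same call as traced above)
  -> return 5
  f(x=4) -> return 3  (same call as traced above)
-> return 8

calls is incremented once per call, so count the calls in each subtree. Let C(x) = number of calls made by f(x).
C(0) = C(1) = 1 (base case, no recursion); C(x) = 1 + C(x - 1) + C(x - 2) otherwise.
C(2) = 1 + C(1) + C(0) = 1 + 1 + 1 = 3
C(3) = 1 + C(2) + C(1) = 1 + 3 + 1 = 5
C(4) = 1 + C(3) + C(2) = 1 + 5 + 3 = 9
C(5) = 1 + C(4) + C(3) = 1 + 9 + 5 = 15
C(6) = 1 + C(5) + C(4) = 1 + 15 + 9 = 25
calls = C(6) = 25

Final answer: 25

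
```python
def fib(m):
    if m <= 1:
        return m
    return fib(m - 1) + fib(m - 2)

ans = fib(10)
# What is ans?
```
Call trace (a repeated sub-call is expanded the first time; later identical calls just restate its return value):
fib(m=10)
  fib(m=9)
    fib(m=8)
      fib(m=7)
        fib(m=6)
          fib(m=5)
            fib(m=4)
              fib(m=3)
                fib(m=2)
                  fib(m=1)
                  -> return 1
                  fib(m=0)
                  -> return 0
                -> return 1
                fib(m=1)
                -> return 1
              -> return 2
              fib(m=2) -> return 1  (same call as traced above)
            -> return 3
            fib(m=3) -> return 2  (same call as traced above)
          -> return 5
          fib(m=4) -> return 3  (same call as traced above)
        -> return 8
        fib(m=5) -> return 5  (same call as traced above)
      -> return 13
      fib(m=6) -> return 8  (same call as traced above)
    -> return 21
    fib(m=7) -> return 13  (same call as traced above)
  -> return 34
  fib(m=8) -> return 21  (same call as traced above)
-> return 55

Final answer: 55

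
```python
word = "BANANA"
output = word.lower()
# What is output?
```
Trace:
  word='BANANA'
  word='BANANA', output='banana'

Final answer: 'banana'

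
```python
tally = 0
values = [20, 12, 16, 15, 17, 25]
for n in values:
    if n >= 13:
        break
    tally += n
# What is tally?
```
Trace:
  tally=0
  tally=0, n=20

Final answer: 0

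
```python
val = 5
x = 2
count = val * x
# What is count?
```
Trace:
  val=5
  val=5, x=2
  val=5, x=2, count=10

Final answer: 10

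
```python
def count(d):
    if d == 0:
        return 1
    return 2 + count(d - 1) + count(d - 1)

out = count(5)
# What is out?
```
Call trace (a repeated sub-call is expanded the first time; later identical calls just restate its return value):
count(d=5)
  count(d=4)
    count(d=3)
      count(d=2)
        count(d=1)
          count(d=0)
          -> return 1
          count(d=0)
          -> return 1
        -> return 4
        count(d=1) -> return 4  (same call as traced above)
      -> return 10
      count(d=2) -> return 10  (same call as traced above)
    -> return 22
    count(d=3) -> return 22  (same call as traced above)
  -> return 46
  count(d=4) -> return 46  (same call as traced above)
-> return 94

Final answer: 94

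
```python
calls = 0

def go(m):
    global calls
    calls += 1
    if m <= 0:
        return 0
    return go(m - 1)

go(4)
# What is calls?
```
Call trace:
go(m=4)
  go(m=3)
    go(m=2)
      go(m=1)
        go(m=0)
        -> return 0
      -> return 0
    -> return 0
  -> return 0
-> return 0

calls is incremented once per call. go is entered once for each m = 4, 3, 2, 1, 0 (the m <= 0 call returns without recursing), i.e. 4 + 1 calls.
calls = 5

Final answer: 5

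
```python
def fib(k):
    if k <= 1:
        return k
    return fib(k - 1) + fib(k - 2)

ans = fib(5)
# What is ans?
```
Call trace (a repeated sub-call is expanded the first time; later identical calls just restate its return value):
fib(k=5)
  fib(k=4)
    fib(k=3)
      fib(k=2)
        fib(k=1)
        -> return 1
        fib(k=0)
        -> return 0
      -> return 1
      fib(k=1)
      -> return 1
    -> return 2
    fib(k=2) -> return 1  (same call as traced above)
  -> return 3
  fib(k=3) -> return 2  (same call as traced above)
-> return 5

Final answer: 5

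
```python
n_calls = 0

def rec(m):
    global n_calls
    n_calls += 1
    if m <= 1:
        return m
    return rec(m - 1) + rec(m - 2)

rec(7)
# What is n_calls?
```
Call trace (a repeated sub-call is expanded the first time; later identical calls just restate its return value):
rec(m=7)
  rec(m=6)
    rec(m=5)
      rec(m=4)
        rec(m=3)
          rec(m=2)
            rec(m=1)
            -> return 1
            rec(m=0)
            -> return 0
          -> return 1
          rec(m=1)
          -> return 1
        -> return 2
        rec(m=2) -> return 1  (same call as traced above)
      -> return 3
      rec(m=3) -> return 2  (same call as traced above)
    -> return 5
    rec(m=4) -> return 3  (same call as traced above)
  -> return 8
  rec(m=5) -> return 5  (same call as traced above)
-> return 13

n_calls is incremented once per call, so count the calls in each subtree. Let C(m) = number of calls made by rec(m).
C(0) = C(1) = 1 (base case, no recursion); C(m) = 1 + C(m - 1) + C(m - 2) otherwise.
C(2) = 1 + C(1) + C(0) = 1 + 1 + 1 = 3
C(3) = 1 + C(2) + C(1) = 1 + 3 + 1 = 5
C(4) = 1 + C(3) + C(2) = 1 + 5 + 3 = 9
C(5) = 1 + C(4) + C(3) = 1 + 9 + 5 = 15
C(6) = 1 + C(5) + C(4) = 1 + 15 + 9 = 25
C(7) = 1 + C(6) + C(5) = 1 + 25 + 15 = 41
n_calls = C(7) = 41

Final answer: 41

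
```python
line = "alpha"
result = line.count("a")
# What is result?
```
Trace:
  line='alpha'
  line='alpha', result=2

Final answer: 2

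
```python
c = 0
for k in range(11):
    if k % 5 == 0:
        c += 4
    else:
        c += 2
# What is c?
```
Trace:
  c=0
  c=4, k=0
  c=6, k=1
  c=8, k=2
  c=10, k=3
  c=12, k=4
  c=16, k=5
  c=18, k=6
  c=20, k=7
  c=22, k=8
  c=24, k=9
  c=28, k=10

Final answer: 28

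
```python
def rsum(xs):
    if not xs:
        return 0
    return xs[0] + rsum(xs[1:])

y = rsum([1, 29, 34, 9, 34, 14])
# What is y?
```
Call trace:
rsum(xs=[1, 29, 34, 9, 34, 14])
  rsum(xs=[29, 34, 9, 34, 14])
    rsum(xs=[34, 9, 34, 14])
      rsum(xs=[9, 34, 14])
        rsum(xs=[34, 14])
          rsum(xs=[14])
            rsum(xs=[])
            -> return 0
          -> return 14
        -> return 48
      -> return 57
    -> return 91
  -> return 120
-> return 121

Final answer: 121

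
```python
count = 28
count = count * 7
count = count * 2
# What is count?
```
Trace:
  count=28
  count=196
  count=392

Final answer: 392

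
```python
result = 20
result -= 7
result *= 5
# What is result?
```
Trace:
  result=20
  result=13
  result=65

Final answer: 65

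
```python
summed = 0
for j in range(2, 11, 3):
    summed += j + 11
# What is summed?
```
Trace:
  summed=0
  summed=13, j=2
  summed=29, j=5
  summed=48, j=8

Final answer: 48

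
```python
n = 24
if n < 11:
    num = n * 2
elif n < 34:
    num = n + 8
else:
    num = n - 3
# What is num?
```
Trace:
  n=24
  n=24, num=32

Final answer: 32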